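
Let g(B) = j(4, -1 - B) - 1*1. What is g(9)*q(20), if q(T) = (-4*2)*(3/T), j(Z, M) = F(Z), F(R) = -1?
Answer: 12/5 ≈ 2.4000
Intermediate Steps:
j(Z, M) = -1
g(B) = -2 (g(B) = -1 - 1*1 = -1 - 1 = -2)
q(T) = -24/T
g(9)*q(20) = -(-48)/20 = -2*(-6/5) = 12/5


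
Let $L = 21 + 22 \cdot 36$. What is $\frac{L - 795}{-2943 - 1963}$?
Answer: $- \frac{9}{2453} \approx -0.003669$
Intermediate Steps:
$L = 813$ ($L = 21 + 792 = 813$)
$\frac{L - 795}{-2943 - 1963} = \frac{813 - 795}{-2943 - 1963} = \frac{18}{-4906} = 18 \left(- \frac{1}{4906}\right) = - \frac{9}{2453}$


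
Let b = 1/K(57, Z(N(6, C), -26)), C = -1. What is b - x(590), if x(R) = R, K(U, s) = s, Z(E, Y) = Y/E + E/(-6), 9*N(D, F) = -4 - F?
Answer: -828932/1405 ≈ -589.99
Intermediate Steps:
N(D, F) = -4/9 - F/9 (N(D, F) = (-4 - F)/9 = -4/9 - F/9)
Z(E, Y) = -E/6 + Y/E (Z(E, Y) = Y/E + E*(-1/6) = Y/E - E/6 = -E/6 + Y/E)
b = 18/1405 (b = 1/(-(-4/9 - 1/9*(-1))/6 - 26/(-4/9 - 1/9*(-1))) = 1/(-(-4/9 + 1/9)/6 - 26/(-4/9 + 1/9)) = 1/(-1/6*(-1/3) - 26/(-1/3)) = 1/(1/18 - 26*(-3)) = 1/(1/18 + 78) = 1/(1405/18) = 18/1405 ≈ 0.012811)
b - x(590) = 18/1405 - 1*590 = 18/1405 - 590 = -828932/1405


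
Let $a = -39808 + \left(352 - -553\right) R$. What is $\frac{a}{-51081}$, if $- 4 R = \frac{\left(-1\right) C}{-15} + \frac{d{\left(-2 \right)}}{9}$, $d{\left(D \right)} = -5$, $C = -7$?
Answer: $\frac{712381}{919458} \approx 0.77478$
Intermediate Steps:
$R = \frac{23}{90}$ ($R = - \frac{\frac{\left(-1\right) \left(-7\right)}{-15} - \frac{5}{9}}{4} = - \frac{7 \left(- \frac{1}{15}\right) - \frac{5}{9}}{4} = - \frac{- \frac{7}{15} - \frac{5}{9}}{4} = \left(- \frac{1}{4}\right) \left(- \frac{46}{45}\right) = \frac{23}{90} \approx 0.25556$)
$a = - \frac{712381}{18}$ ($a = -39808 + \left(352 - -553\right) \frac{23}{90} = -39808 + \left(352 + 553\right) \frac{23}{90} = -39808 + 905 \cdot \frac{23}{90} = -39808 + \frac{4163}{18} = - \frac{712381}{18} \approx -39577.0$)
$\frac{a}{-51081} = - \frac{712381}{18 \left(-51081\right)} = \left(- \frac{712381}{18}\right) \left(- \frac{1}{51081}\right) = \frac{712381}{919458}$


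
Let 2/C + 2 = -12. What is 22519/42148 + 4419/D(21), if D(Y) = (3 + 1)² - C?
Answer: 1306308731/4762724 ≈ 274.28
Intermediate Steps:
C = -⅐ (C = 2/(-2 - 12) = 2/(-14) = 2*(-1/14) = -⅐ ≈ -0.14286)
D(Y) = 113/7 (D(Y) = (3 + 1)² - 1*(-⅐) = 4² + ⅐ = 16 + ⅐ = 113/7)
22519/42148 + 4419/D(21) = 22519/42148 + 4419/(113/7) = 22519*(1/42148) + 4419*(7/113) = 22519/42148 + 30933/113 = 1306308731/4762724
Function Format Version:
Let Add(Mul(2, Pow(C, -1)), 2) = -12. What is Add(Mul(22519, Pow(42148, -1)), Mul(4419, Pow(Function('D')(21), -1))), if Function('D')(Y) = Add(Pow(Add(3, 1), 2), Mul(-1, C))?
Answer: Rational(1306308731, 4762724) ≈ 274.28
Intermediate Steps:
C = Rational(-1, 7) (C = Mul(2, Pow(Add(-2, -12), -1)) = Mul(2, Pow(-14, -1)) = Mul(2, Rational(-1, 14)) = Rational(-1, 7) ≈ -0.14286)
Function('D')(Y) = Rational(113, 7) (Function('D')(Y) = Add(Pow(Add(3, 1), 2), Mul(-1, Rational(-1, 7))) = Add(Pow(4, 2), Rational(1, 7)) = Add(16, Rational(1, 7)) = Rational(113, 7))
Add(Mul(22519, Pow(42148, -1)), Mul(4419, Pow(Function('D')(21), -1))) = Add(Mul(22519, Pow(42148, -1)), Mul(4419, Pow(Rational(113, 7), -1))) = Add(Mul(22519, Rational(1, 42148)), Mul(4419, Rational(7, 113))) = Add(Rational(22519, 42148), Rational(30933, 113)) = Rational(1306308731, 4762724)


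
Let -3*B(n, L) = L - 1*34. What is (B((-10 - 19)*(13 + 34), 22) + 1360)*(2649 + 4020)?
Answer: 9096516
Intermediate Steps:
B(n, L) = 34/3 - L/3 (B(n, L) = -(L - 1*34)/3 = -(L - 34)/3 = -(-34 + L)/3 = 34/3 - L/3)
(B((-10 - 19)*(13 + 34), 22) + 1360)*(2649 + 4020) = ((34/3 - ⅓*22) + 1360)*(2649 + 4020) = ((34/3 - 22/3) + 1360)*6669 = (4 + 1360)*6669 = 1364*6669 = 9096516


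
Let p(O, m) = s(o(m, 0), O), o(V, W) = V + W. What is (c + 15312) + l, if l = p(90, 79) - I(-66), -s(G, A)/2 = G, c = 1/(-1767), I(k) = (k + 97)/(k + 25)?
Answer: 1097916574/72447 ≈ 15155.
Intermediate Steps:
I(k) = (97 + k)/(25 + k)
c = -1/1767 ≈ -0.00056593
s(G, A) = -2*G
p(O, m) = -2*m (p(O, m) = -2*(m + 0) = -2*m)
l = -6447/41 (l = -2*79 - (97 - 66)/(25 - 66) = -158 - 31/(-41) = -158 - (-1)*31/41 = -158 - 1*(-31/41) = -158 + 31/41 = -6447/41 ≈ -157.24)
(c + 15312) + l = (-1/1767 + 15312) - 6447/41 = 27056303/1767 - 6447/41 = 1097916574/72447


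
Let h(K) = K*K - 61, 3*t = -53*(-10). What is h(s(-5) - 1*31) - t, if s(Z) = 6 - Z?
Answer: 487/3 ≈ 162.33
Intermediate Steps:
t = 530/3 (t = (-53*(-10))/3 = (⅓)*530 = 530/3 ≈ 176.67)
h(K) = -61 + K² (h(K) = K² - 61 = -61 + K²)
h(s(-5) - 1*31) - t = (-61 + ((6 - 1*(-5)) - 1*31)²) - 1*530/3 = (-61 + ((6 + 5) - 31)²) - 530/3 = (-61 + (11 - 31)²) - 530/3 = (-61 + (-20)²) - 530/3 = (-61 + 400) - 530/3 = 339 - 530/3 = 487/3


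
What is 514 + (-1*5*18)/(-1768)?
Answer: 454421/884 ≈ 514.05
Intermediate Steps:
514 + (-1*5*18)/(-1768) = 514 - 5*18*(-1/1768) = 514 - 90*(-1/1768) = 514 + 45/884 = 454421/884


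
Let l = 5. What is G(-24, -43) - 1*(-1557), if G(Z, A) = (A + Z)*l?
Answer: 1222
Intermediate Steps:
G(Z, A) = 5*A + 5*Z (G(Z, A) = (A + Z)*5 = 5*A + 5*Z)
G(-24, -43) - 1*(-1557) = (5*(-43) + 5*(-24)) - 1*(-1557) = (-215 - 120) + 1557 = -335 + 1557 = 1222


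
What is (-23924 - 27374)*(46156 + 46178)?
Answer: -4736549532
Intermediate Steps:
(-23924 - 27374)*(46156 + 46178) = -51298*92334 = -4736549532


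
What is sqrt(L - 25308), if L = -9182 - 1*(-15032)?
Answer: 3*I*sqrt(2162) ≈ 139.49*I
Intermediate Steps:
L = 5850 (L = -9182 + 15032 = 5850)
sqrt(L - 25308) = sqrt(5850 - 25308) = sqrt(-19458) = 3*I*sqrt(2162)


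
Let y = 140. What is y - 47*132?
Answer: -6064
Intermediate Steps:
y - 47*132 = 140 - 47*132 = 140 - 6204 = -6064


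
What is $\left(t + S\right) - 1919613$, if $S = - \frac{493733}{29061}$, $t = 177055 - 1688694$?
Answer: $- \frac{99716108105}{29061} \approx -3.4313 \cdot 10^{6}$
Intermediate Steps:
$t = -1511639$
$S = - \frac{493733}{29061}$ ($S = \left(-493733\right) \frac{1}{29061} = - \frac{493733}{29061} \approx -16.99$)
$\left(t + S\right) - 1919613 = \left(-1511639 - \frac{493733}{29061}\right) - 1919613 = - \frac{43930234712}{29061} - 1919613 = - \frac{99716108105}{29061}$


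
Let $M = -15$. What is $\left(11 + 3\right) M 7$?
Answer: $-1470$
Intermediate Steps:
$\left(11 + 3\right) M 7 = \left(11 + 3\right) \left(-15\right) 7 = 14 \left(-15\right) 7 = \left(-210\right) 7 = -1470$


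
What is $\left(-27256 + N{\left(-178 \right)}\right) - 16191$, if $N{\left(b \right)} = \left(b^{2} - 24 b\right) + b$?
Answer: $-7669$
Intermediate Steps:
$N{\left(b \right)} = b^{2} - 23 b$
$\left(-27256 + N{\left(-178 \right)}\right) - 16191 = \left(-27256 - 178 \left(-23 - 178\right)\right) - 16191 = \left(-27256 - -35778\right) - 16191 = \left(-27256 + 35778\right) - 16191 = 8522 - 16191 = -7669$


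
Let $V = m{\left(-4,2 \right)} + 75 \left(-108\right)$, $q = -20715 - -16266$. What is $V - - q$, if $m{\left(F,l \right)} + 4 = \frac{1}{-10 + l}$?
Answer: $- \frac{100425}{8} \approx -12553.0$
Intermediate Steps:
$q = -4449$ ($q = -20715 + 16266 = -4449$)
$m{\left(F,l \right)} = -4 + \frac{1}{-10 + l}$
$V = - \frac{64833}{8}$ ($V = \frac{41 - 8}{-10 + 2} + 75 \left(-108\right) = \frac{41 - 8}{-8} - 8100 = \left(- \frac{1}{8}\right) 33 - 8100 = - \frac{33}{8} - 8100 = - \frac{64833}{8} \approx -8104.1$)
$V - - q = - \frac{64833}{8} - \left(-1\right) \left(-4449\right) = - \frac{64833}{8} - 4449 = - \frac{100425}{8}$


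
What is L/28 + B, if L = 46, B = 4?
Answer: 79/14 ≈ 5.6429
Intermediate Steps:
L/28 + B = 46/28 + 4 = (1/28)*46 + 4 = 23/14 + 4 = 79/14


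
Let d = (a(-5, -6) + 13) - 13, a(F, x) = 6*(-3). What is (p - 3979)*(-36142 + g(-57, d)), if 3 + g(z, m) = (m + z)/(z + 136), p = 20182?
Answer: -46268152590/79 ≈ -5.8567e+8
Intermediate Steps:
a(F, x) = -18
d = -18 (d = (-18 + 13) - 13 = -5 - 13 = -18)
g(z, m) = -3 + (m + z)/(136 + z) (g(z, m) = -3 + (m + z)/(z + 136) = -3 + (m + z)/(136 + z))
(p - 3979)*(-36142 + g(-57, d)) = (20182 - 3979)*(-36142 + (-408 - 18 - 2*(-57))/(136 - 57)) = 16203*(-36142 + (-408 - 18 + 114)/79) = 16203*(-36142 + (1/79)*(-312)) = 16203*(-36142 - 312/79) = 16203*(-2855530/79) = -46268152590/79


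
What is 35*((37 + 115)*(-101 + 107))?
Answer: 31920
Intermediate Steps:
35*((37 + 115)*(-101 + 107)) = 35*(152*6) = 35*912 = 31920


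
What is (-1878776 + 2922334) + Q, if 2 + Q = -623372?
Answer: 420184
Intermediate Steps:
Q = -623374 (Q = -2 - 623372 = -623374)
(-1878776 + 2922334) + Q = (-1878776 + 2922334) - 623374 = 1043558 - 623374 = 420184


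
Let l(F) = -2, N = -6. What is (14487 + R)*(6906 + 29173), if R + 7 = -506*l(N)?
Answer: 558935868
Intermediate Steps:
R = 1005 (R = -7 - 506*(-2) = -7 + 1012 = 1005)
(14487 + R)*(6906 + 29173) = (14487 + 1005)*(6906 + 29173) = 15492*36079 = 558935868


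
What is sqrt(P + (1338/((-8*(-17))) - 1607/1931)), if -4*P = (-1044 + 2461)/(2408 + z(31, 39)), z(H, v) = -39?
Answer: 18*sqrt(165313780048739)/77767163 ≈ 2.9760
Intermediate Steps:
P = -1417/9476 (P = -(-1044 + 2461)/(4*(2408 - 39)) = -1417/(4*2369) = -1/4*1417/2369 = -1417/9476 ≈ -0.14954)
sqrt(P + (1338/((-8*(-17))) - 1607/1931)) = sqrt(-1417/9476 + (1338/((-8*(-17))) - 1607/1931)) = sqrt(-1417/9476 + (1338/136 - 1607*1/1931)) = sqrt(-1417/9476 + (1338*(1/136) - 1607/1931)) = sqrt(-1417/9476 + (669/68 - 1607/1931)) = sqrt(-1417/9476 + 1182563/131308) = sqrt(688743972/77767163) = 18*sqrt(165313780048739)/77767163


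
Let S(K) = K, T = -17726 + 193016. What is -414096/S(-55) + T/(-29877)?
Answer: 4120768414/547745 ≈ 7523.1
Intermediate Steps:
T = 175290
-414096/S(-55) + T/(-29877) = -414096/(-55) + 175290/(-29877) = -414096*(-1/55) + 175290*(-1/29877) = 414096/55 - 58430/9959 = 4120768414/547745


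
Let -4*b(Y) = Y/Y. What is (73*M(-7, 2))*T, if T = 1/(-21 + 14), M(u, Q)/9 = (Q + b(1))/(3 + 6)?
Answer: -73/4 ≈ -18.250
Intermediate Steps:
b(Y) = -1/4 (b(Y) = -Y/(4*Y) = -1/4*1 = -1/4)
M(u, Q) = -1/4 + Q (M(u, Q) = 9*((Q - 1/4)/(3 + 6)) = 9*((-1/4 + Q)/9) = 9*((-1/4 + Q)*(1/9)) = 9*(-1/36 + Q/9) = -1/4 + Q)
T = -1/7 (T = 1/(-7) = -1/7 ≈ -0.14286)
(73*M(-7, 2))*T = (73*(-1/4 + 2))*(-1/7) = (73*(7/4))*(-1/7) = (511/4)*(-1/7) = -73/4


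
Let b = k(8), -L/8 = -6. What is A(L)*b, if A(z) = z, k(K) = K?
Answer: 384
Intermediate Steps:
L = 48 (L = -8*(-6) = 48)
b = 8
A(L)*b = 48*8 = 384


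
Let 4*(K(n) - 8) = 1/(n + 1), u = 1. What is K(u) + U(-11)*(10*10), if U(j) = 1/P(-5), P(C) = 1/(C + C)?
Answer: -7935/8 ≈ -991.88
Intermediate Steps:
P(C) = 1/(2*C)
U(j) = -10 (U(j) = 1/((½)/(-5)) = 1/((½)*(-⅕)) = 1/(-⅒) = -10)
K(n) = 8 + 1/(4*(1 + n)) (K(n) = 8 + 1/(4*(n + 1)) = 8 + 1/(4*(1 + n)))
K(u) + U(-11)*(10*10) = (33 + 32*1)/(4*(1 + 1)) - 100*10 = (¼)*(33 + 32)/2 - 10*100 = (¼)*(½)*65 - 1000 = 65/8 - 1000 = -7935/8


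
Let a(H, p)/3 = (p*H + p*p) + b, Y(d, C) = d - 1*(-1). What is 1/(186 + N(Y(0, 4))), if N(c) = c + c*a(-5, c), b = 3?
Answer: 1/184 ≈ 0.0054348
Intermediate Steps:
Y(d, C) = 1 + d (Y(d, C) = d + 1 = 1 + d)
a(H, p) = 9 + 3*p**2 + 3*H*p (a(H, p) = 3*((p*H + p*p) + 3) = 3*((H*p + p**2) + 3) = 3*((p**2 + H*p) + 3) = 3*(3 + p**2 + H*p) = 9 + 3*p**2 + 3*H*p)
N(c) = c + c*(9 - 15*c + 3*c**2) (N(c) = c + c*(9 + 3*c**2 + 3*(-5)*c) = c + c*(9 + 3*c**2 - 15*c) = c + c*(9 - 15*c + 3*c**2))
1/(186 + N(Y(0, 4))) = 1/(186 + (1 + 0)*(10 - 15*(1 + 0) + 3*(1 + 0)**2)) = 1/(186 + 1*(10 - 15*1 + 3*1**2)) = 1/(186 + 1*(10 - 15 + 3*1)) = 1/(186 + 1*(10 - 15 + 3)) = 1/(186 + 1*(-2)) = 1/(186 - 2) = 1/184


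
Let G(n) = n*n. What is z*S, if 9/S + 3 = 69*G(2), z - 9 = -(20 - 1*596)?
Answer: 135/7 ≈ 19.286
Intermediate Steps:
z = 585 (z = 9 - (20 - 1*596) = 9 - (20 - 596) = 9 - 1*(-576) = 9 + 576 = 585)
G(n) = n²
S = 3/91 (S = 9/(-3 + 69*2²) = 9/(-3 + 69*4) = 9/(-3 + 276) = 9/273 = 9*(1/273) = 3/91 ≈ 0.032967)
z*S = 585*(3/91) = 135/7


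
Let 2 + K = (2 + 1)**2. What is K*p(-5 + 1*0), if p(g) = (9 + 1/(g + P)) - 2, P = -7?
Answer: 581/12 ≈ 48.417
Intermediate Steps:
K = 7 (K = -2 + (2 + 1)**2 = -2 + 3**2 = -2 + 9 = 7)
p(g) = 7 + 1/(-7 + g) (p(g) = (9 + 1/(g - 7)) - 2 = (9 + 1/(-7 + g)) - 2 = 7 + 1/(-7 + g))
K*p(-5 + 1*0) = 7*((-48 + 7*(-5 + 1*0))/(-7 + (-5 + 1*0))) = 7*((-48 + 7*(-5 + 0))/(-7 + (-5 + 0))) = 7*((-48 + 7*(-5))/(-7 - 5)) = 7*((-48 - 35)/(-12)) = 7*(-1/12*(-83)) = 7*(83/12) = 581/12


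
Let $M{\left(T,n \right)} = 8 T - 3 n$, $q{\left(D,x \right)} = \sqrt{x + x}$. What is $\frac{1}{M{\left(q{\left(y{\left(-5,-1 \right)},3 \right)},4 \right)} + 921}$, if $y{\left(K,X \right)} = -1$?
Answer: $\frac{303}{275299} - \frac{8 \sqrt{6}}{825897} \approx 0.0010769$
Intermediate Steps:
$q{\left(D,x \right)} = \sqrt{2} \sqrt{x}$ ($q{\left(D,x \right)} = \sqrt{2 x} = \sqrt{2} \sqrt{x}$)
$M{\left(T,n \right)} = - 3 n + 8 T$
$\frac{1}{M{\left(q{\left(y{\left(-5,-1 \right)},3 \right)},4 \right)} + 921} = \frac{1}{\left(\left(-3\right) 4 + 8 \sqrt{2} \sqrt{3}\right) + 921} = \frac{1}{\left(-12 + 8 \sqrt{6}\right) + 921} = \frac{1}{909 + 8 \sqrt{6}}$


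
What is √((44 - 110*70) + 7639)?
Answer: I*√17 ≈ 4.1231*I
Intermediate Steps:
√((44 - 110*70) + 7639) = √((44 - 7700) + 7639) = √(-7656 + 7639) = √(-17) = I*√17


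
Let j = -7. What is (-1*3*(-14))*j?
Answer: -294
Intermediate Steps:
(-1*3*(-14))*j = (-1*3*(-14))*(-7) = -3*(-14)*(-7) = 42*(-7) = -294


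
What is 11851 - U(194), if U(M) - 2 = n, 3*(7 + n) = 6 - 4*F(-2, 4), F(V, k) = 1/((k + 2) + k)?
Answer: 177812/15 ≈ 11854.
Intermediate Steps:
F(V, k) = 1/(2 + 2*k) (F(V, k) = 1/((2 + k) + k) = 1/(2 + 2*k))
n = -77/15 (n = -7 + (6 - 2/(1 + 4))/3 = -7 + (6 - 2/5)/3 = -7 + (6 - 4*⅒)/3 = -7 + (6 - ⅖)/3 = -7 + (⅓)*(28/5) = -7 + 28/15 = -77/15 ≈ -5.1333)
U(M) = -47/15 (U(M) = 2 - 77/15 = -47/15)
11851 - U(194) = 11851 - 1*(-47/15) = 11851 + 47/15 = 177812/15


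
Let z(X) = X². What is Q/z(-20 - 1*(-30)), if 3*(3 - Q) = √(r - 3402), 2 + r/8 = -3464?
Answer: 3/100 - I*√31130/300 ≈ 0.03 - 0.58812*I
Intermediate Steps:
r = -27728 (r = -16 + 8*(-3464) = -16 - 27712 = -27728)
Q = 3 - I*√31130/3 (Q = 3 - √(-27728 - 3402)/3 = 3 - I*√31130/3 ≈ 3.0 - 58.812*I)
Q/z(-20 - 1*(-30)) = (3 - I*√31130/3)/((-20 - 1*(-30))²) = (3 - I*√31130/3)/((-20 + 30)²) = (3 - I*√31130/3)/(10²) = (3 - I*√31130/3)/100 = (3 - I*√31130/3)*(1/100) = 3/100 - I*√31130/300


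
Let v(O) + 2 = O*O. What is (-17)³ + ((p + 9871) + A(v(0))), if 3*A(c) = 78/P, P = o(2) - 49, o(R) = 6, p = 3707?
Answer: 372569/43 ≈ 8664.4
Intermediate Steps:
v(O) = -2 + O² (v(O) = -2 + O*O = -2 + O²)
P = -43 (P = 6 - 49 = -43)
A(c) = -26/43 (A(c) = (78/(-43))/3 = (78*(-1/43))/3 = (⅓)*(-78/43) = -26/43)
(-17)³ + ((p + 9871) + A(v(0))) = (-17)³ + ((3707 + 9871) - 26/43) = -4913 + (13578 - 26/43) = -4913 + 583828/43 = 372569/43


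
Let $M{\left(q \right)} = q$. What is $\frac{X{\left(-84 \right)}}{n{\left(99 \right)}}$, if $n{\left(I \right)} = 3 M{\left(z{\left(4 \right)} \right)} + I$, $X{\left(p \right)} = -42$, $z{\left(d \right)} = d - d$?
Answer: $- \frac{14}{33} \approx -0.42424$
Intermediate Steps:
$z{\left(d \right)} = 0$
$n{\left(I \right)} = I$ ($n{\left(I \right)} = 3 \cdot 0 + I = 0 + I = I$)
$\frac{X{\left(-84 \right)}}{n{\left(99 \right)}} = - \frac{42}{99} = \left(-42\right) \frac{1}{99} = - \frac{14}{33}$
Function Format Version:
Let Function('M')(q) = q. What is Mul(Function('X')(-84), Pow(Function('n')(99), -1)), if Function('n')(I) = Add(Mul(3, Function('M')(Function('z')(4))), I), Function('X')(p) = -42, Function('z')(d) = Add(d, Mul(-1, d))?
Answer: Rational(-14, 33) ≈ -0.42424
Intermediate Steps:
Function('z')(d) = 0
Function('n')(I) = I (Function('n')(I) = Add(Mul(3, 0), I) = Add(0, I) = I)
Mul(Function('X')(-84), Pow(Function('n')(99), -1)) = Mul(-42, Pow(99, -1)) = Mul(-42, Rational(1, 99)) = Rational(-14, 33)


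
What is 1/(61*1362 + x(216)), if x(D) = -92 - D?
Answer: 1/82774 ≈ 1.2081e-5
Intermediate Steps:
1/(61*1362 + x(216)) = 1/(61*1362 + (-92 - 1*216)) = 1/(83082 + (-92 - 216)) = 1/(83082 - 308) = 1/82774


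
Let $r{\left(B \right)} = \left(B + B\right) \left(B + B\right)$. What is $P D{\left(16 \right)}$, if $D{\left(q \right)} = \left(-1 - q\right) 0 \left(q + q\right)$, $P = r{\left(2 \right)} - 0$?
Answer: $0$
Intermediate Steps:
$r{\left(B \right)} = 4 B^{2}$ ($r{\left(B \right)} = 2 B 2 B = 4 B^{2}$)
$P = 16$ ($P = 4 \cdot 2^{2} - 0 = 4 \cdot 4 + 0 = 16 + 0 = 16$)
$D{\left(q \right)} = 0$ ($D{\left(q \right)} = 0 \cdot 2 q = 0$)
$P D{\left(16 \right)} = 16 \cdot 0 = 0$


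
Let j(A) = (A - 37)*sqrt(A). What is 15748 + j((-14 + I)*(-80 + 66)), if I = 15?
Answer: 15748 - 51*I*sqrt(14) ≈ 15748.0 - 190.82*I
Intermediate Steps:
j(A) = sqrt(A)*(-37 + A) (j(A) = (-37 + A)*sqrt(A) = sqrt(A)*(-37 + A))
15748 + j((-14 + I)*(-80 + 66)) = 15748 + sqrt((-14 + 15)*(-80 + 66))*(-37 + (-14 + 15)*(-80 + 66)) = 15748 + sqrt(1*(-14))*(-37 + 1*(-14)) = 15748 + sqrt(-14)*(-37 - 14) = 15748 + (I*sqrt(14))*(-51) = 15748 - 51*I*sqrt(14)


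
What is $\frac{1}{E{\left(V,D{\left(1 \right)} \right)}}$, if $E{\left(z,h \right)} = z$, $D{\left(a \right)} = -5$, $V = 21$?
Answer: $\frac{1}{21} \approx 0.047619$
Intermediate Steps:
$\frac{1}{E{\left(V,D{\left(1 \right)} \right)}} = \frac{1}{21}$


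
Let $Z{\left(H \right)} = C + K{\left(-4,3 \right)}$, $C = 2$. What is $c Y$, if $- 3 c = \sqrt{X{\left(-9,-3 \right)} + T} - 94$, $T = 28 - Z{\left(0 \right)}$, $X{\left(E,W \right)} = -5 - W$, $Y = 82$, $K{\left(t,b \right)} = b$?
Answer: $\frac{7708}{3} - \frac{82 \sqrt{21}}{3} \approx 2444.1$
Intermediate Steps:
$Z{\left(H \right)} = 5$ ($Z{\left(H \right)} = 2 + 3 = 5$)
$T = 23$ ($T = 28 - 5 = 23$)
$c = \frac{94}{3} - \frac{\sqrt{21}}{3}$ ($c = - \frac{\sqrt{\left(-5 - -3\right) + 23} - 94}{3} = - \frac{\sqrt{\left(-5 + 3\right) + 23} - 94}{3} = - \frac{\sqrt{-2 + 23} - 94}{3} = - \frac{\sqrt{21} - 94}{3} = - \frac{-94 + \sqrt{21}}{3} = \frac{94}{3} - \frac{\sqrt{21}}{3} \approx 29.806$)
$c Y = \left(\frac{94}{3} - \frac{\sqrt{21}}{3}\right) 82 = \frac{7708}{3} - \frac{82 \sqrt{21}}{3}$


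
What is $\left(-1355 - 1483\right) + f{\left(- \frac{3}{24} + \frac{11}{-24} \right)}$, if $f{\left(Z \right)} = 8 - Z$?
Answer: $- \frac{33953}{12} \approx -2829.4$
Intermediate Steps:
$\left(-1355 - 1483\right) + f{\left(- \frac{3}{24} + \frac{11}{-24} \right)} = \left(-1355 - 1483\right) - \left(-8 - \frac{11}{24} - \frac{1}{8}\right) = -2838 - \left(-8 - \frac{11}{24} - \frac{1}{8}\right) = -2838 + \left(8 - \left(- \frac{1}{8} - \frac{11}{24}\right)\right) = -2838 + \left(8 - - \frac{7}{12}\right) = -2838 + \left(8 + \frac{7}{12}\right) = -2838 + \frac{103}{12} = - \frac{33953}{12}$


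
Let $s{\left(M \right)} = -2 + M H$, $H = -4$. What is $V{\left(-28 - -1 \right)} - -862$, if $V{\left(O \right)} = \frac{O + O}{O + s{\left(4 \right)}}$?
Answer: $\frac{4316}{5} \approx 863.2$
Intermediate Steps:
$s{\left(M \right)} = -2 - 4 M$ ($s{\left(M \right)} = -2 + M \left(-4\right) = -2 - 4 M$)
$V{\left(O \right)} = \frac{2 O}{-18 + O}$ ($V{\left(O \right)} = \frac{O + O}{O - 18} = \frac{2 O}{O - 18} = \frac{2 O}{-18 + O}$)
$V{\left(-28 - -1 \right)} - -862 = \frac{2 \left(-28 - -1\right)}{-18 - 27} - -862 = \frac{2 \left(-28 + 1\right)}{-18 + \left(-28 + 1\right)} + 862 = 2 \left(-27\right) \frac{1}{-18 - 27} + 862 = 2 \left(-27\right) \frac{1}{-45} + 862 = 2 \left(-27\right) \left(- \frac{1}{45}\right) + 862 = \frac{6}{5} + 862 = \frac{4316}{5}$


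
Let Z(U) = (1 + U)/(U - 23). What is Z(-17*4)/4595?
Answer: 67/418145 ≈ 0.00016023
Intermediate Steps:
Z(U) = (1 + U)/(-23 + U)
Z(-17*4)/4595 = ((1 - 17*4)/(-23 - 17*4))/4595 = ((1 - 68)/(-23 - 68))*(1/4595) = (-67/(-91))*(1/4595) = -1/91*(-67)*(1/4595) = (67/91)*(1/4595) = 67/418145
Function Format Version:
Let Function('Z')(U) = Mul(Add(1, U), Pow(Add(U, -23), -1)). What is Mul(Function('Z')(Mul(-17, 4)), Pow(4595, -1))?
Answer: Rational(67, 418145) ≈ 0.00016023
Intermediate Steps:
Function('Z')(U) = Mul(Pow(Add(-23, U), -1), Add(1, U)) (Function('Z')(U) = Mul(Add(1, U), Pow(Add(-23, U), -1)) = Mul(Pow(Add(-23, U), -1), Add(1, U)))
Mul(Function('Z')(Mul(-17, 4)), Pow(4595, -1)) = Mul(Mul(Pow(Add(-23, Mul(-17, 4)), -1), Add(1, Mul(-17, 4))), Pow(4595, -1)) = Mul(Mul(Pow(Add(-23, -68), -1), Add(1, -68)), Rational(1, 4595)) = Mul(Mul(Pow(-91, -1), -67), Rational(1, 4595)) = Mul(Mul(Rational(-1, 91), -67), Rational(1, 4595)) = Mul(Rational(67, 91), Rational(1, 4595)) = Rational(67, 418145)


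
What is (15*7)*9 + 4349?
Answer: 5294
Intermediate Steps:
(15*7)*9 + 4349 = 105*9 + 4349 = 945 + 4349 = 5294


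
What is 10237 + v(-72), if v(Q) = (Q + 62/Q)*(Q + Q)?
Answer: 20729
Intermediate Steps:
v(Q) = 2*Q*(Q + 62/Q) (v(Q) = (Q + 62/Q)*(2*Q) = 2*Q*(Q + 62/Q))
10237 + v(-72) = 10237 + (124 + 2*(-72)**2) = 10237 + (124 + 2*5184) = 10237 + (124 + 10368) = 10237 + 10492 = 20729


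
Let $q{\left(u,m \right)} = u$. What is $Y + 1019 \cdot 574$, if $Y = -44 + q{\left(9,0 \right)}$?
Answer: $584871$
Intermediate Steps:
$Y = -35$ ($Y = -44 + 9 = -35$)
$Y + 1019 \cdot 574 = -35 + 1019 \cdot 574 = -35 + 584906 = 584871$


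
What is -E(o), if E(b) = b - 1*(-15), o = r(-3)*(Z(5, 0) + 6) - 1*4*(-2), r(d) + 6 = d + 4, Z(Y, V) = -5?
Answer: -18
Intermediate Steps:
r(d) = -2 + d (r(d) = -6 + (d + 4) = -6 + (4 + d) = -2 + d)
o = 3 (o = (-2 - 3)*(-5 + 6) - 1*4*(-2) = -5*1 - 4*(-2) = -5 - 1*(-8) = -5 + 8 = 3)
E(b) = 15 + b (E(b) = b + 15 = 15 + b)
-E(o) = -(15 + 3) = -1*18 = -18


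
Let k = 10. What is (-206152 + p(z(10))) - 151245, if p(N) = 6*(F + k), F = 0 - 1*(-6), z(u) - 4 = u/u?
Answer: -357301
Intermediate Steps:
z(u) = 5 (z(u) = 4 + u/u = 4 + 1 = 5)
F = 6 (F = 0 + 6 = 6)
p(N) = 96 (p(N) = 6*(6 + 10) = 6*16 = 96)
(-206152 + p(z(10))) - 151245 = (-206152 + 96) - 151245 = -206056 - 151245 = -357301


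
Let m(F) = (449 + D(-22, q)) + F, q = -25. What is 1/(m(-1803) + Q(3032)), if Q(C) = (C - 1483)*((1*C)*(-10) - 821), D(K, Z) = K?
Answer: -1/48238785 ≈ -2.0730e-8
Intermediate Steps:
m(F) = 427 + F (m(F) = (449 - 22) + F = 427 + F)
Q(C) = (-1483 + C)*(-821 - 10*C) (Q(C) = (-1483 + C)*(C*(-10) - 821) = (-1483 + C)*(-10*C - 821) = (-1483 + C)*(-821 - 10*C))
1/(m(-1803) + Q(3032)) = 1/((427 - 1803) + (1217543 - 10*3032² + 14009*3032)) = 1/(-1376 + (1217543 - 10*9193024 + 42475288)) = 1/(-1376 + (1217543 - 91930240 + 42475288)) = 1/(-1376 - 48237409) = 1/(-48238785) = -1/48238785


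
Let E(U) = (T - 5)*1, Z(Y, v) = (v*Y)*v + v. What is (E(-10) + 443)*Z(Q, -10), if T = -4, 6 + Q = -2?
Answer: -351540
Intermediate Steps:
Q = -8 (Q = -6 - 2 = -8)
Z(Y, v) = v + Y*v**2 (Z(Y, v) = (Y*v)*v + v = Y*v**2 + v = v + Y*v**2)
E(U) = -9 (E(U) = (-4 - 5)*1 = -9*1 = -9)
(E(-10) + 443)*Z(Q, -10) = (-9 + 443)*(-10*(1 - 8*(-10))) = 434*(-10*(1 + 80)) = 434*(-10*81) = 434*(-810) = -351540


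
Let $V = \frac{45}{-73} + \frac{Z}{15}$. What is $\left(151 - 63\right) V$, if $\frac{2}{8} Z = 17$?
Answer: $\frac{377432}{1095} \approx 344.69$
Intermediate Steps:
$Z = 68$ ($Z = 4 \cdot 17 = 68$)
$V = \frac{4289}{1095}$ ($V = \frac{45}{-73} + \frac{68}{15} = 45 \left(- \frac{1}{73}\right) + 68 \cdot \frac{1}{15} = - \frac{45}{73} + \frac{68}{15} = \frac{4289}{1095} \approx 3.9169$)
$\left(151 - 63\right) V = \left(151 - 63\right) \frac{4289}{1095} = 88 \cdot \frac{4289}{1095} = \frac{377432}{1095}$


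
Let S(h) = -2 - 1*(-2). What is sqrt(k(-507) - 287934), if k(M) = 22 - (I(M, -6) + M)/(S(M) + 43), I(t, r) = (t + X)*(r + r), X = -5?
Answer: I*sqrt(532591679)/43 ≈ 536.7*I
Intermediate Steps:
S(h) = 0 (S(h) = -2 + 2 = 0)
I(t, r) = 2*r*(-5 + t) (I(t, r) = (t - 5)*(r + r) = (-5 + t)*(2*r) = 2*r*(-5 + t))
k(M) = 886/43 + 11*M/43 (k(M) = 22 - (2*(-6)*(-5 + M) + M)/(0 + 43) = 22 - ((60 - 12*M) + M)/43 = 22 - (60 - 11*M)/43 = 22 - (60/43 - 11*M/43) = 22 + (-60/43 + 11*M/43) = 886/43 + 11*M/43)
sqrt(k(-507) - 287934) = sqrt((886/43 + (11/43)*(-507)) - 287934) = sqrt((886/43 - 5577/43) - 287934) = sqrt(-4691/43 - 287934) = sqrt(-12385853/43) = I*sqrt(532591679)/43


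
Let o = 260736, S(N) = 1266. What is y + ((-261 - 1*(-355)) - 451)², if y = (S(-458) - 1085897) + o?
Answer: -696446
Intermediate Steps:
y = -823895 (y = (1266 - 1085897) + 260736 = -1084631 + 260736 = -823895)
y + ((-261 - 1*(-355)) - 451)² = -823895 + ((-261 - 1*(-355)) - 451)² = -823895 + ((-261 + 355) - 451)² = -823895 + (94 - 451)² = -823895 + (-357)² = -823895 + 127449 = -696446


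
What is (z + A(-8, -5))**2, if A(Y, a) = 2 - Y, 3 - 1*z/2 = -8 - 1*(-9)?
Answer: 196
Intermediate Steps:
z = 4 (z = 6 - 2*(-8 - 1*(-9)) = 6 - 2*(-8 + 9) = 6 - 2*1 = 6 - 2 = 4)
(z + A(-8, -5))**2 = (4 + (2 - 1*(-8)))**2 = (4 + (2 + 8))**2 = (4 + 10)**2 = 14**2 = 196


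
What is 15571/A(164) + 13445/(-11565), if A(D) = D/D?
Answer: 36013034/2313 ≈ 15570.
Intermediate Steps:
A(D) = 1
15571/A(164) + 13445/(-11565) = 15571/1 + 13445/(-11565) = 15571*1 + 13445*(-1/11565) = 15571 - 2689/2313 = 36013034/2313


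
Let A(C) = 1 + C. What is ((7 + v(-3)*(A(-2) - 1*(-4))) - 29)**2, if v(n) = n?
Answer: 961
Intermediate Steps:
((7 + v(-3)*(A(-2) - 1*(-4))) - 29)**2 = ((7 - 3*((1 - 2) - 1*(-4))) - 29)**2 = ((7 - 3*(-1 + 4)) - 29)**2 = ((7 - 3*3) - 29)**2 = ((7 - 9) - 29)**2 = (-2 - 29)**2 = (-31)**2 = 961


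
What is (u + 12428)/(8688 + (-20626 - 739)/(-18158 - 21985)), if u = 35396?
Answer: 1919798832/348783749 ≈ 5.5043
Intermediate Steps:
(u + 12428)/(8688 + (-20626 - 739)/(-18158 - 21985)) = (35396 + 12428)/(8688 + (-20626 - 739)/(-18158 - 21985)) = 47824/(8688 - 21365/(-40143)) = 47824/(8688 - 21365*(-1/40143)) = 47824/(8688 + 21365/40143) = 47824/(348783749/40143) = 47824*(40143/348783749) = 1919798832/348783749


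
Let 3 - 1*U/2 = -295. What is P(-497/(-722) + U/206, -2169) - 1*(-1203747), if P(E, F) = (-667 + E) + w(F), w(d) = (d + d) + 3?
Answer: 89146137017/74366 ≈ 1.1987e+6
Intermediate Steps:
U = 596 (U = 6 - 2*(-295) = 6 + 590 = 596)
w(d) = 3 + 2*d (w(d) = 2*d + 3 = 3 + 2*d)
P(E, F) = -664 + E + 2*F (P(E, F) = (-667 + E) + (3 + 2*F) = -664 + E + 2*F)
P(-497/(-722) + U/206, -2169) - 1*(-1203747) = (-664 + (-497/(-722) + 596/206) + 2*(-2169)) - 1*(-1203747) = (-664 + (-497*(-1/722) + 596*(1/206)) - 4338) + 1203747 = (-664 + (497/722 + 298/103) - 4338) + 1203747 = (-664 + 266347/74366 - 4338) + 1203747 = -371712385/74366 + 1203747 = 89146137017/74366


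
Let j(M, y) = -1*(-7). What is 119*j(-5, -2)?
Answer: 833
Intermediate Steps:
j(M, y) = 7
119*j(-5, -2) = 119*7 = 833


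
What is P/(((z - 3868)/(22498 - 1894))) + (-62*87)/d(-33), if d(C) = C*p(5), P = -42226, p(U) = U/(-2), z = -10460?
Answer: 1991659343/32835 ≈ 60657.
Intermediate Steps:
p(U) = -U/2 (p(U) = U*(-1/2) = -U/2)
d(C) = -5*C/2 (d(C) = C*(-1/2*5) = C*(-5/2) = -5*C/2)
P/(((z - 3868)/(22498 - 1894))) + (-62*87)/d(-33) = -42226*(22498 - 1894)/(-10460 - 3868) + (-62*87)/((-5/2*(-33))) = -42226/((-14328/20604)) - 5394/165/2 = -42226/((-14328*1/20604)) - 5394*2/165 = -42226/(-1194/1717) - 3596/55 = -42226*(-1717/1194) - 3596/55 = 36251021/597 - 3596/55 = 1991659343/32835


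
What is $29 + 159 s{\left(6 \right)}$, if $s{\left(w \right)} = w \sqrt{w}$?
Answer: $29 + 954 \sqrt{6} \approx 2365.8$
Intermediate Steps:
$s{\left(w \right)} = w^{\frac{3}{2}}$
$29 + 159 s{\left(6 \right)} = 29 + 159 \cdot 6^{\frac{3}{2}} = 29 + 159 \cdot 6 \sqrt{6} = 29 + 954 \sqrt{6}$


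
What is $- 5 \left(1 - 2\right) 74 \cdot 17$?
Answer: $6290$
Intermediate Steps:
$- 5 \left(1 - 2\right) 74 \cdot 17 = \left(-5\right) \left(-1\right) 74 \cdot 17 = 5 \cdot 74 \cdot 17 = 370 \cdot 17 = 6290$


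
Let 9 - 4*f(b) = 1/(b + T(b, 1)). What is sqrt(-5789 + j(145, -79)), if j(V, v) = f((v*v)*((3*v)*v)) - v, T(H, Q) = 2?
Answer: 3*I*sqrt(8659278106170521695)/116850245 ≈ 75.55*I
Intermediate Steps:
f(b) = 9/4 - 1/(4*(2 + b)) (f(b) = 9/4 - 1/(4*(b + 2)) = 9/4 - 1/(4*(2 + b)))
j(V, v) = -v + (17 + 27*v**4)/(4*(2 + 3*v**4)) (j(V, v) = (17 + 9*((v*v)*((3*v)*v)))/(4*(2 + (v*v)*((3*v)*v))) - v = (17 + 9*(v**2*(3*v**2)))/(4*(2 + v**2*(3*v**2))) - v = (17 + 9*(3*v**4))/(4*(2 + 3*v**4)) - v = (17 + 27*v**4)/(4*(2 + 3*v**4)) - v = -v + (17 + 27*v**4)/(4*(2 + 3*v**4)))
sqrt(-5789 + j(145, -79)) = sqrt(-5789 + (17 - 12*(-79)**5 - 8*(-79) + 27*(-79)**4)/(4*(2 + 3*(-79)**4))) = sqrt(-5789 + (17 - 12*(-3077056399) + 632 + 27*38950081)/(4*(2 + 3*38950081))) = sqrt(-5789 + (17 + 36924676788 + 632 + 1051652187)/(4*(2 + 116850243))) = sqrt(-5789 + (1/4)*37976329624/116850245) = sqrt(-5789 + (1/4)*(1/116850245)*37976329624) = sqrt(-5789 + 9494082406/116850245) = sqrt(-666951985899/116850245) = 3*I*sqrt(8659278106170521695)/116850245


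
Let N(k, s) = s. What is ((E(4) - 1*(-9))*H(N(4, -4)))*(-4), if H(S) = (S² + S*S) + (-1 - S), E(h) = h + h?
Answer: -2380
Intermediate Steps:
E(h) = 2*h
H(S) = -1 - S + 2*S² (H(S) = (S² + S²) + (-1 - S) = 2*S² + (-1 - S) = -1 - S + 2*S²)
((E(4) - 1*(-9))*H(N(4, -4)))*(-4) = ((2*4 - 1*(-9))*(-1 - 1*(-4) + 2*(-4)²))*(-4) = ((8 + 9)*(-1 + 4 + 2*16))*(-4) = (17*(-1 + 4 + 32))*(-4) = (17*35)*(-4) = 595*(-4) = -2380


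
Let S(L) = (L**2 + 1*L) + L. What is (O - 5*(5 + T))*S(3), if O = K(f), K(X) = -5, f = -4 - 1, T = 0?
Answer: -450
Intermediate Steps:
f = -5
S(L) = L**2 + 2*L (S(L) = (L**2 + L) + L = (L + L**2) + L = L**2 + 2*L)
O = -5
(O - 5*(5 + T))*S(3) = (-5 - 5*(5 + 0))*(3*(2 + 3)) = (-5 - 5*5)*(3*5) = (-5 - 25)*15 = -30*15 = -450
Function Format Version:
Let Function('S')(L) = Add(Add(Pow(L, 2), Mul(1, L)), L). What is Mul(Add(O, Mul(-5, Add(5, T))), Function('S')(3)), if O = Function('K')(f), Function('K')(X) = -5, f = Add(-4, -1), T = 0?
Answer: -450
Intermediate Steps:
f = -5
Function('S')(L) = Add(Pow(L, 2), Mul(2, L)) (Function('S')(L) = Add(Add(Pow(L, 2), L), L) = Add(Add(L, Pow(L, 2)), L) = Add(Pow(L, 2), Mul(2, L)))
O = -5
Mul(Add(O, Mul(-5, Add(5, T))), Function('S')(3)) = Mul(Add(-5, Mul(-5, Add(5, 0))), Mul(3, Add(2, 3))) = Mul(Add(-5, Mul(-5, 5)), Mul(3, 5)) = Mul(Add(-5, -25), 15) = Mul(-30, 15) = -450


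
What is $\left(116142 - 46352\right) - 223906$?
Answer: $-154116$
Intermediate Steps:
$\left(116142 - 46352\right) - 223906 = 69790 - 223906 = -154116$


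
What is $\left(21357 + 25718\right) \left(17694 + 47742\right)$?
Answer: $3080399700$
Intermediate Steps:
$\left(21357 + 25718\right) \left(17694 + 47742\right) = 47075 \cdot 65436 = 3080399700$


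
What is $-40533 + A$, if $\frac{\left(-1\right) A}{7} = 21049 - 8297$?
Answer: $-129797$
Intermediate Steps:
$A = -89264$ ($A = - 7 \left(21049 - 8297\right) = \left(-7\right) 12752 = -89264$)
$-40533 + A = -40533 - 89264 = -129797$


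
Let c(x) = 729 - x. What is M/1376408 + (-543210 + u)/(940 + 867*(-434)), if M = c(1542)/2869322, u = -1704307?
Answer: 4438124346992125799/741172020593658544 ≈ 5.9880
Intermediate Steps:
M = -813/2869322 (M = (729 - 1*1542)/2869322 = (729 - 1542)*(1/2869322) = -813*1/2869322 = -813/2869322 ≈ -0.00028334)
M/1376408 + (-543210 + u)/(940 + 867*(-434)) = -813/2869322/1376408 + (-543210 - 1704307)/(940 + 867*(-434)) = -813/2869322*1/1376408 - 2247517/(940 - 376278) = -813/3949357755376 - 2247517/(-375338) = -813/3949357755376 - 2247517*(-1/375338) = -813/3949357755376 + 2247517/375338 = 4438124346992125799/741172020593658544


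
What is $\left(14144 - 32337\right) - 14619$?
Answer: $-32812$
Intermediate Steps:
$\left(14144 - 32337\right) - 14619 = -18193 - 14619 = -32812$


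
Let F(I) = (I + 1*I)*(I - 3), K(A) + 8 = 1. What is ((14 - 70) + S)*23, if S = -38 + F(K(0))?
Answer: 1058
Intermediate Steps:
K(A) = -7 (K(A) = -8 + 1 = -7)
F(I) = 2*I*(-3 + I) (F(I) = (I + I)*(-3 + I) = (2*I)*(-3 + I) = 2*I*(-3 + I))
S = 102 (S = -38 + 2*(-7)*(-3 - 7) = -38 + 2*(-7)*(-10) = -38 + 140 = 102)
((14 - 70) + S)*23 = ((14 - 70) + 102)*23 = (-56 + 102)*23 = 46*23 = 1058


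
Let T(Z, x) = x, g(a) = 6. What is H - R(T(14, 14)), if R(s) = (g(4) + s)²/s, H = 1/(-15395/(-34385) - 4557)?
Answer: -6267130139/219347870 ≈ -28.572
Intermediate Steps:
H = -6877/31335410 (H = 1/(-15395*(-1/34385) - 4557) = 1/(3079/6877 - 4557) = 1/(-31335410/6877) = -6877/31335410 ≈ -0.00021946)
R(s) = (6 + s)²/s
H - R(T(14, 14)) = -6877/31335410 - (6 + 14)²/14 = -6877/31335410 - 20²/14 = -6877/31335410 - 400/14 = -6877/31335410 - 1*200/7 = -6877/31335410 - 200/7 = -6267130139/219347870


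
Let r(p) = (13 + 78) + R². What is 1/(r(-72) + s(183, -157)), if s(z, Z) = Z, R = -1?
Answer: -1/65 ≈ -0.015385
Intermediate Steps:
r(p) = 92 (r(p) = (13 + 78) + (-1)² = 91 + 1 = 92)
1/(r(-72) + s(183, -157)) = 1/(92 - 157) = 1/(-65) = -1/65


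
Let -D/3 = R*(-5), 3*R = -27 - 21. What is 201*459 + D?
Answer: 92019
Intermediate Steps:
R = -16 (R = (-27 - 21)/3 = (⅓)*(-48) = -16)
D = -240 (D = -(-48)*(-5) = -3*80 = -240)
201*459 + D = 201*459 - 240 = 92259 - 240 = 92019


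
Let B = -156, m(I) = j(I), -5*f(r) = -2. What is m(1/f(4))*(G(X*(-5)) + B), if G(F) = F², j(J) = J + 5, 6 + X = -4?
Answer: 17580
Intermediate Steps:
f(r) = ⅖ (f(r) = -⅕*(-2) = ⅖)
X = -10 (X = -6 - 4 = -10)
j(J) = 5 + J
m(I) = 5 + I
m(1/f(4))*(G(X*(-5)) + B) = (5 + 1/(⅖))*((-10*(-5))² - 156) = (5 + 5/2)*(50² - 156) = 15*(2500 - 156)/2 = (15/2)*2344 = 17580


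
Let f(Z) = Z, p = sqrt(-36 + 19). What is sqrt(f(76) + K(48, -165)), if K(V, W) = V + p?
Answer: sqrt(124 + I*sqrt(17)) ≈ 11.137 + 0.1851*I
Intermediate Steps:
p = I*sqrt(17) (p = sqrt(-17) = I*sqrt(17) ≈ 4.1231*I)
K(V, W) = V + I*sqrt(17)
sqrt(f(76) + K(48, -165)) = sqrt(76 + (48 + I*sqrt(17))) = sqrt(124 + I*sqrt(17))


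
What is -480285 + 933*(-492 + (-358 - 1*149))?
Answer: -1412352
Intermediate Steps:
-480285 + 933*(-492 + (-358 - 1*149)) = -480285 + 933*(-492 + (-358 - 149)) = -480285 + 933*(-492 - 507) = -480285 + 933*(-999) = -480285 - 932067 = -1412352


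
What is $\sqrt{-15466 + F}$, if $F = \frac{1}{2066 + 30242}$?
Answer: $\frac{3 i \sqrt{448431025731}}{16154} \approx 124.36 i$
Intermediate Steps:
$F = \frac{1}{32308} \approx 3.0952 \cdot 10^{-5}$
$\sqrt{-15466 + F} = \sqrt{-15466 + \frac{1}{32308}} = \sqrt{- \frac{499675527}{32308}} = \frac{3 i \sqrt{448431025731}}{16154}$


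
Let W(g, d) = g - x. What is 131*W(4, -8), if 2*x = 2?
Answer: 393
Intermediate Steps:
x = 1 (x = (½)*2 = 1)
W(g, d) = -1 + g (W(g, d) = g - 1*1 = g - 1 = -1 + g)
131*W(4, -8) = 131*(-1 + 4) = 131*3 = 393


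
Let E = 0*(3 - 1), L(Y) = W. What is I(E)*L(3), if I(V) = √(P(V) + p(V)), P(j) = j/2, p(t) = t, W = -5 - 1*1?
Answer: 0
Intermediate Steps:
W = -6 (W = -5 - 1 = -6)
P(j) = j/2 (P(j) = j*(½) = j/2)
L(Y) = -6
E = 0 (E = 0*2 = 0)
I(V) = √6*√V/2 (I(V) = √(V/2 + V) = √(3*V/2) = √6*√V/2)
I(E)*L(3) = (√6*√0/2)*(-6) = ((½)*√6*0)*(-6) = 0*(-6) = 0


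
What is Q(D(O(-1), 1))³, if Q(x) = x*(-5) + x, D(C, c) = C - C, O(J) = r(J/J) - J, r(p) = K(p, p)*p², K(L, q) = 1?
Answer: 0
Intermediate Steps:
r(p) = p² (r(p) = 1*p² = p²)
O(J) = 1 - J (O(J) = (J/J)² - J = 1² - J = 1 - J)
D(C, c) = 0
Q(x) = -4*x (Q(x) = -5*x + x = -4*x)
Q(D(O(-1), 1))³ = (-4*0)³ = 0³ = 0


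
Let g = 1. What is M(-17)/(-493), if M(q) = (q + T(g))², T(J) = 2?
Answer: -225/493 ≈ -0.45639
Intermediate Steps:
M(q) = (2 + q)² (M(q) = (q + 2)² = (2 + q)²)
M(-17)/(-493) = (2 - 17)²/(-493) = (-15)²*(-1/493) = 225*(-1/493) = -225/493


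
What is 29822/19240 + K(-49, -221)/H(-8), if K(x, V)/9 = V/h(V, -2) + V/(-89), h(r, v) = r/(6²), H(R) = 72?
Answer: 22643/3560 ≈ 6.3604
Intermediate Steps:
h(r, v) = r/36
K(x, V) = 324 - 9*V/89 (K(x, V) = 9*(V/((V/36)) + V/(-89)) = 9*(V*(36/V) + V*(-1/89)) = 9*(36 - V/89) = 324 - 9*V/89)
29822/19240 + K(-49, -221)/H(-8) = 29822/19240 + (324 - 9/89*(-221))/72 = 29822*(1/19240) + (324 + 1989/89)*(1/72) = 31/20 + (30825/89)*(1/72) = 31/20 + 3425/712 = 22643/3560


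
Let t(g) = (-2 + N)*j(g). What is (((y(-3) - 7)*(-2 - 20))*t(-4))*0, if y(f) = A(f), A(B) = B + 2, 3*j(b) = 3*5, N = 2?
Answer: 0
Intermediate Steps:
j(b) = 5 (j(b) = (3*5)/3 = (1/3)*15 = 5)
t(g) = 0 (t(g) = (-2 + 2)*5 = 0*5 = 0)
A(B) = 2 + B
y(f) = 2 + f
(((y(-3) - 7)*(-2 - 20))*t(-4))*0 = ((((2 - 3) - 7)*(-2 - 20))*0)*0 = (((-1 - 7)*(-22))*0)*0 = (-8*(-22)*0)*0 = (176*0)*0 = 0*0 = 0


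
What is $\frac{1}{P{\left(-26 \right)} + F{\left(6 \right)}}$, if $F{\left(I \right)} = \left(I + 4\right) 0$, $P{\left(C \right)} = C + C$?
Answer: $- \frac{1}{52} \approx -0.019231$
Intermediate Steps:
$P{\left(C \right)} = 2 C$
$F{\left(I \right)} = 0$ ($F{\left(I \right)} = \left(4 + I\right) 0 = 0$)
$\frac{1}{P{\left(-26 \right)} + F{\left(6 \right)}} = \frac{1}{2 \left(-26\right) + 0} = \frac{1}{-52 + 0} = \frac{1}{-52} = - \frac{1}{52}$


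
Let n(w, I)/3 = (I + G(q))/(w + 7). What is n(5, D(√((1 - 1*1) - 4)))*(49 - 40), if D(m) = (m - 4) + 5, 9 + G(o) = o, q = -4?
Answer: -27 + 9*I/2 ≈ -27.0 + 4.5*I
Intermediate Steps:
G(o) = -9 + o
D(m) = 1 + m (D(m) = (-4 + m) + 5 = 1 + m)
n(w, I) = 3*(-13 + I)/(7 + w) (n(w, I) = 3*((I + (-9 - 4))/(w + 7)) = 3*((I - 13)/(7 + w)) = 3*((-13 + I)/(7 + w)) = 3*(-13 + I)/(7 + w))
n(5, D(√((1 - 1*1) - 4)))*(49 - 40) = (3*(-13 + (1 + √((1 - 1*1) - 4)))/(7 + 5))*(49 - 40) = (3*(-13 + (1 + √((1 - 1) - 4)))/12)*9 = (3*(1/12)*(-13 + (1 + √(0 - 4))))*9 = (3*(1/12)*(-13 + (1 + √(-4))))*9 = (3*(1/12)*(-13 + (1 + 2*I)))*9 = (3*(1/12)*(-12 + 2*I))*9 = (-3 + I/2)*9 = -27 + 9*I/2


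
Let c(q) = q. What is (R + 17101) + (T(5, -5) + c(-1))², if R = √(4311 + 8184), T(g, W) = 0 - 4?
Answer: 17126 + 7*√255 ≈ 17238.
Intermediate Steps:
T(g, W) = -4
R = 7*√255 (R = √12495 = 7*√255 ≈ 111.78)
(R + 17101) + (T(5, -5) + c(-1))² = (7*√255 + 17101) + (-4 - 1)² = (17101 + 7*√255) + (-5)² = (17101 + 7*√255) + 25 = 17126 + 7*√255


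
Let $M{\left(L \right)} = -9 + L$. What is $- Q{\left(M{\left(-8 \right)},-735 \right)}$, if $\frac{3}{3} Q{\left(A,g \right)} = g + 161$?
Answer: $574$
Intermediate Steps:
$Q{\left(A,g \right)} = 161 + g$ ($Q{\left(A,g \right)} = g + 161 = 161 + g$)
$- Q{\left(M{\left(-8 \right)},-735 \right)} = - (161 - 735) = \left(-1\right) \left(-574\right) = 574$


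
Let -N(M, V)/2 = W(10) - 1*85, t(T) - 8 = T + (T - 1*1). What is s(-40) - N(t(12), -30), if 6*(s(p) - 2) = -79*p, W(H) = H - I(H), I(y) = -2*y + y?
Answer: 1196/3 ≈ 398.67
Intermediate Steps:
I(y) = -y
t(T) = 7 + 2*T (t(T) = 8 + (T + (T - 1*1)) = 8 + (T + (T - 1)) = 8 + (T + (-1 + T)) = 8 + (-1 + 2*T) = 7 + 2*T)
W(H) = 2*H (W(H) = H - (-1)*H = H + H = 2*H)
s(p) = 2 - 79*p/6 (s(p) = 2 + (-79*p)/6 = 2 - 79*p/6)
N(M, V) = 130 (N(M, V) = -2*(2*10 - 1*85) = -2*(20 - 85) = -2*(-65) = 130)
s(-40) - N(t(12), -30) = (2 - 79/6*(-40)) - 1*130 = (2 + 1580/3) - 130 = 1586/3 - 130 = 1196/3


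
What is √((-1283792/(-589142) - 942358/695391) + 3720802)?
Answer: 4*√9757864493053904593962677415/204842022261 ≈ 1928.9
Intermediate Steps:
√((-1283792/(-589142) - 942358/695391) + 3720802) = √((-1283792*(-1/589142) - 942358*1/695391) + 3720802) = √((641896/294571 - 942358/695391) + 3720802) = √(168777362918/204842022261 + 3720802) = √(762176774890136240/204842022261) = 4*√9757864493053904593962677415/204842022261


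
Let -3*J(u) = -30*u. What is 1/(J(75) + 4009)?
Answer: 1/4759 ≈ 0.00021013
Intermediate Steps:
J(u) = 10*u (J(u) = -(-10)*u = 10*u)
1/(J(75) + 4009) = 1/(10*75 + 4009) = 1/(750 + 4009) = 1/4759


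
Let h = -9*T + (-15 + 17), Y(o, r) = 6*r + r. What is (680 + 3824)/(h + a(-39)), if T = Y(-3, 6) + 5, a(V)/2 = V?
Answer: -4504/499 ≈ -9.0260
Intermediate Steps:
Y(o, r) = 7*r
a(V) = 2*V
T = 47 (T = 7*6 + 5 = 42 + 5 = 47)
h = -421 (h = -9*47 + (-15 + 17) = -423 + 2 = -421)
(680 + 3824)/(h + a(-39)) = (680 + 3824)/(-421 + 2*(-39)) = 4504/(-421 - 78) = 4504/(-499) = 4504*(-1/499) = -4504/499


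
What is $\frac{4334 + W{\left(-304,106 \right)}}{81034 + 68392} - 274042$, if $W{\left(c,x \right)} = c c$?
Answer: $- \frac{20474451571}{74713} \approx -2.7404 \cdot 10^{5}$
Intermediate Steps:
$W{\left(c,x \right)} = c^{2}$
$\frac{4334 + W{\left(-304,106 \right)}}{81034 + 68392} - 274042 = \frac{4334 + \left(-304\right)^{2}}{81034 + 68392} - 274042 = \frac{4334 + 92416}{149426} - 274042 = 96750 \cdot \frac{1}{149426} - 274042 = \frac{48375}{74713} - 274042 = - \frac{20474451571}{74713}$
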